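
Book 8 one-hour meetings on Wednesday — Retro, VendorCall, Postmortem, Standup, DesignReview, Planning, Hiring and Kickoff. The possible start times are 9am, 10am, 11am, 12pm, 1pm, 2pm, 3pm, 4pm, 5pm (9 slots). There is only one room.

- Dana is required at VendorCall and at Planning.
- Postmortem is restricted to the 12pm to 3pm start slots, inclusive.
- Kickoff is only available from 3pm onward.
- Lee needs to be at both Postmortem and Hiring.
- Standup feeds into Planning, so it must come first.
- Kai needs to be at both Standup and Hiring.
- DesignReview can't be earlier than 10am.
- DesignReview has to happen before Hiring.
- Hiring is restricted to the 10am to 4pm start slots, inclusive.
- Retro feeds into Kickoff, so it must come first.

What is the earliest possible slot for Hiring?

11am

Hiring is available from 10am; precedence pushes Hiring to at least 11am; Hiring's own window allows nothing later than 4pm.
Hiring at 11am is achievable: DesignReview=10am; Postmortem=12pm; Planning=2pm; Hiring=11am; Retro=9am; Kickoff=3pm; Standup=1pm; VendorCall=4pm.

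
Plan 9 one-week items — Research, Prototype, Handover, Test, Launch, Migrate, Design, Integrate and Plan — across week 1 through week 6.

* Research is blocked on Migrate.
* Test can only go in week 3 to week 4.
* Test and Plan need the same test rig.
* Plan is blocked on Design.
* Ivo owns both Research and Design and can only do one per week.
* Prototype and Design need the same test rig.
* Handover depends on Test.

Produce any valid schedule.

Handover in week 4, Design in week 1, Launch in week 1, Test in week 3, Migrate in week 1, Plan in week 2, Prototype in week 2, Integrate in week 1, Research in week 2

Checking: Migrate(week 1) before Research(week 2); Design(week 1) before Plan(week 2); Test(week 3) before Handover(week 4); Prototype(week 2) != Design(week 1); Test(week 3) != Plan(week 2); Research(week 2) != Design(week 1); Test=week 3 in [week 3,week 4].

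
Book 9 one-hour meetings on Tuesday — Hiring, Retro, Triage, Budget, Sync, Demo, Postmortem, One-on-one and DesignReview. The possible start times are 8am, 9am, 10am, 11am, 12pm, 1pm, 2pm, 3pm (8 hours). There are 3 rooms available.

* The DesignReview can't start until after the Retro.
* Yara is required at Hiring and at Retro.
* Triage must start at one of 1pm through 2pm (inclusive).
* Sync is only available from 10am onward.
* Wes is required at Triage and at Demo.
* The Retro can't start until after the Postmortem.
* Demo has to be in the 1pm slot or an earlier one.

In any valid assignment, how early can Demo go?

8am

Demo's own window allows nothing later than 1pm.
Demo at 8am is achievable: Budget in 9am; Sync in 10am; Hiring in 8am; Triage in 1pm; DesignReview in 10am; Postmortem in 8am; Demo in 8am; One-on-one in 9am; Retro in 9am.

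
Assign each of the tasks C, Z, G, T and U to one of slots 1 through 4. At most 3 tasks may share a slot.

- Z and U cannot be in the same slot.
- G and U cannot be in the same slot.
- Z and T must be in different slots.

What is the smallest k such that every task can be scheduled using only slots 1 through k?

With at most 3 per slot and 5 tasks, at least 2 slots are needed.
2 works (last occupied slot: 2): for example T -> 2; U -> 2; C -> 1; G -> 1; Z -> 1.

2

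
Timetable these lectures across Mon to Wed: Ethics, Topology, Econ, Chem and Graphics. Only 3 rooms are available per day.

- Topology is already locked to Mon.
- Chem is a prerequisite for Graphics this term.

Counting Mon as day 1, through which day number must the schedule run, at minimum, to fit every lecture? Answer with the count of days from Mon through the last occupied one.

2

The precedence chain requires at least 2 distinct days.
With at most 3 per day and 5 lectures, at least 2 days are needed.
2 works (last occupied day: Tue): for example Chem in Mon; Graphics in Tue; Econ in Tue; Topology in Mon; Ethics in Mon.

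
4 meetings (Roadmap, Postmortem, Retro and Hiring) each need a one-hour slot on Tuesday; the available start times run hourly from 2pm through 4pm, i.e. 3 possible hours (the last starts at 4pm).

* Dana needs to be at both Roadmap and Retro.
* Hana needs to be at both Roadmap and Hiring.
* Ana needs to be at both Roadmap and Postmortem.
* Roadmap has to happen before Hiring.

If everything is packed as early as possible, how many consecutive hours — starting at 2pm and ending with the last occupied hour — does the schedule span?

The precedence chain requires at least 2 distinct hours.
2 works (last occupied hour: 3pm): for example Hiring -> 3pm, Roadmap -> 2pm, Retro -> 3pm, Postmortem -> 3pm.

2 hours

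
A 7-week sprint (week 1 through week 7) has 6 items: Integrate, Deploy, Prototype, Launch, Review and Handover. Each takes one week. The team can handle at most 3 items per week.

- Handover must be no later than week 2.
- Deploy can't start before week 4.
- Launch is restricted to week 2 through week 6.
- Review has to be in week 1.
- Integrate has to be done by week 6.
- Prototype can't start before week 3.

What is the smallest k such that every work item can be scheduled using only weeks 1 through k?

With at most 3 per week and 6 work items, at least 2 weeks are needed.
Deploy can't be placed before week 4, so the schedule must run through at least week 4.
4 works (last occupied week: week 4): for example Review=week 1, Launch=week 2, Integrate=week 1, Prototype=week 3, Deploy=week 4, Handover=week 1.

4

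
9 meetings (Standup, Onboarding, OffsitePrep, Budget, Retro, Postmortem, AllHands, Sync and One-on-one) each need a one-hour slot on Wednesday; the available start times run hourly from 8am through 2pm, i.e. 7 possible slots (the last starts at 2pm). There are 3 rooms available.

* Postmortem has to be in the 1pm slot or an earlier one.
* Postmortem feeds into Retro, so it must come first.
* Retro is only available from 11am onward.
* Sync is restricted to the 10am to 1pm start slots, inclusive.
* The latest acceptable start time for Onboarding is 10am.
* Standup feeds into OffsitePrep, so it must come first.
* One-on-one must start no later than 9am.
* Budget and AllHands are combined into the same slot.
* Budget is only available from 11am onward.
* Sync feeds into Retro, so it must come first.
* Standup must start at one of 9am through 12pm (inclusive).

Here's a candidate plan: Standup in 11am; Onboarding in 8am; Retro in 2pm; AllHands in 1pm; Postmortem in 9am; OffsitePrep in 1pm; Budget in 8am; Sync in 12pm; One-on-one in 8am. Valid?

Invalid. Budget is only available from 11am onward.

Postmortem has to be in the 1pm slot or an earlier one — holds.
Sync is restricted to the 10am to 1pm start slots, inclusive — holds.
Budget is only available from 11am onward — violated.
Sync feeds into Retro, so it must come first — holds.
Postmortem feeds into Retro, so it must come first — holds.
Standup must start at one of 9am through 12pm (inclusive) — holds.
Retro is only available from 11am onward — holds.
The latest acceptable start time for Onboarding is 10am — holds.
Standup feeds into OffsitePrep, so it must come first — holds.
Budget and AllHands are combined into the same slot — violated.
One-on-one must start no later than 9am — holds.
There are 3 rooms available — holds.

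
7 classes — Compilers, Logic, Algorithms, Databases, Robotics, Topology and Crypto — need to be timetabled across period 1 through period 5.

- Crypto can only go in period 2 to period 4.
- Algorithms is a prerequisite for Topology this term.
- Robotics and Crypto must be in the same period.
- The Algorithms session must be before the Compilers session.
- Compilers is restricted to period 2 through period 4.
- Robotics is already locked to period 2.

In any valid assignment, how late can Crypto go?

Crypto is available from period 2; Crypto's own window allows nothing later than period 4; Crypto must be in the same period as Robotics, which can't be after period 2, so Crypto is at most period 2.
Crypto at period 2 is achievable: Crypto -> period 2, Robotics -> period 2, Compilers -> period 2, Databases -> period 1, Topology -> period 2, Logic -> period 1, Algorithms -> period 1.

period 2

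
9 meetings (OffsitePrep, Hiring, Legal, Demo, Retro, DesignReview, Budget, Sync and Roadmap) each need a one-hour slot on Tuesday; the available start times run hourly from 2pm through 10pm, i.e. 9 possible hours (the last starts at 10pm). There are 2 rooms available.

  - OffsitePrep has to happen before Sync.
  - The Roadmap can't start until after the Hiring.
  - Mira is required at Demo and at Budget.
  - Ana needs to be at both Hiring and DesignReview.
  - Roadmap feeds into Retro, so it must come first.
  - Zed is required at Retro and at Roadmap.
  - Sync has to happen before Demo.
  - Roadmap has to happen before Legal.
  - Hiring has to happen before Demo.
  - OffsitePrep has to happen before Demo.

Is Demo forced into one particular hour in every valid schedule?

No

Demo can be 4pm (e.g. Sync -> 3pm; Demo -> 4pm; Budget -> 6pm; Roadmap -> 3pm; DesignReview -> 5pm; OffsitePrep -> 2pm; Hiring -> 2pm; Legal -> 4pm; Retro -> 5pm) or 5pm (e.g. Budget=6pm, Roadmap=3pm, Legal=4pm, DesignReview=5pm, Demo=5pm, Sync=3pm, Hiring=2pm, OffsitePrep=2pm, Retro=4pm).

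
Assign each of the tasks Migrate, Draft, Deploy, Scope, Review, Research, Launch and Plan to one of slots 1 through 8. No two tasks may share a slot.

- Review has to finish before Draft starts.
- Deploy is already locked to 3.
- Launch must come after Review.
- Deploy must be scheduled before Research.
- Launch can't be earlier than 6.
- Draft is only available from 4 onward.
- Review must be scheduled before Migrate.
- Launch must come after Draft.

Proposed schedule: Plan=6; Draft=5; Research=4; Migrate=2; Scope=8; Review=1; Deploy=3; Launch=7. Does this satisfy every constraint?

Review has to finish before Draft starts — holds.
No two tasks may share a slot — holds.
Review must be scheduled before Migrate — holds.
Draft is only available from 4 onward — holds.
Launch must come after Draft — holds.
Launch must come after Review — holds.
Deploy is already locked to 3 — holds.
Deploy must be scheduled before Research — holds.
Launch can't be earlier than 6 — holds.

Valid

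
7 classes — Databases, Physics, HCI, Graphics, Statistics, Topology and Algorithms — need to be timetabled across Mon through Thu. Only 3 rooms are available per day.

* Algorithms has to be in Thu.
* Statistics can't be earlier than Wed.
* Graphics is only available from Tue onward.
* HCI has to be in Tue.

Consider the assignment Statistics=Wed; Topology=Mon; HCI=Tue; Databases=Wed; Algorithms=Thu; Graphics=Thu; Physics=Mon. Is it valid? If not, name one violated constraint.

Valid

HCI has to be in Tue — holds.
Graphics is only available from Tue onward — holds.
Statistics can't be earlier than Wed — holds.
Only 3 rooms are available per day — holds.
Algorithms has to be in Thu — holds.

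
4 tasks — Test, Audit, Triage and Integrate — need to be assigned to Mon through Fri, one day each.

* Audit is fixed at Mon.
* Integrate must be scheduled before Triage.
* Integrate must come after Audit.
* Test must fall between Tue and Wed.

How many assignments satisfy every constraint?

12

Splitting on Test: it can be Tue (6), Wed (6). Listing each branch's schedules as (Audit, Triage, Integrate):
Test=Tue: (Mon,Wed,Tue) (Mon,Thu,Tue) (Mon,Thu,Wed) (Mon,Fri,Tue) (Mon,Fri,Wed) (Mon,Fri,Thu) — 6.
Test=Wed: (Mon,Wed,Tue) (Mon,Thu,Tue) (Mon,Thu,Wed) (Mon,Fri,Tue) (Mon,Fri,Wed) (Mon,Fri,Thu) — 6.
Summing: 6 + 6 = 12.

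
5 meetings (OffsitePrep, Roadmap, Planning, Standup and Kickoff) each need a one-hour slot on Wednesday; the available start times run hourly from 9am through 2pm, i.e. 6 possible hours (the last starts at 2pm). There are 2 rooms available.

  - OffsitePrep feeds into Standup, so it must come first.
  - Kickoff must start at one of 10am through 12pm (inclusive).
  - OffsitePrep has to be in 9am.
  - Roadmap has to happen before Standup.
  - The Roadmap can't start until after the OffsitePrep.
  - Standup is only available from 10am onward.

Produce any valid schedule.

Planning=9am; Standup=11am; OffsitePrep=9am; Kickoff=10am; Roadmap=10am

Checking: Roadmap(10am) before Standup(11am); OffsitePrep(9am) before Standup(11am); OffsitePrep(9am) before Roadmap(10am); OffsitePrep=9am in [9am,9am]; Kickoff=10am in [10am,12pm]; Standup=11am in [10am,2pm]; max 2 per hour (cap 2).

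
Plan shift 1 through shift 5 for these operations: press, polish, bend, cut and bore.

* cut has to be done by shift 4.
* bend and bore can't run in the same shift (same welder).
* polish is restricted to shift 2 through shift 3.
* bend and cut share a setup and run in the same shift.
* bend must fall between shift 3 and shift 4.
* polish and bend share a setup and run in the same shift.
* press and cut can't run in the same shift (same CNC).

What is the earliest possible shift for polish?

shift 3

Polish is available from shift 2; polish must be in the same shift as bend, which can't be before shift 3, so polish is at least shift 3; polish's own window allows nothing later than shift 3.
polish at shift 3 is achievable: polish in shift 3, bore in shift 1, cut in shift 3, press in shift 1, bend in shift 3.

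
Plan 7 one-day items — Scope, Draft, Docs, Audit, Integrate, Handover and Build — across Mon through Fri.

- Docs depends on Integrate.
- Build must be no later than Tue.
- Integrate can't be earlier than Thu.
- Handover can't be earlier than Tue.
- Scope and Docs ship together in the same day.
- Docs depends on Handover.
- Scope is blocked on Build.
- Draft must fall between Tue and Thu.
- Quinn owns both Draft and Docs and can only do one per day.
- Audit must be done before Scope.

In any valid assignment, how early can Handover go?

Tue

Handover is available from Tue; downstream work caps Handover at Thu.
Handover at Tue is achievable: Audit=Mon; Handover=Tue; Docs=Fri; Draft=Tue; Integrate=Thu; Build=Mon; Scope=Fri.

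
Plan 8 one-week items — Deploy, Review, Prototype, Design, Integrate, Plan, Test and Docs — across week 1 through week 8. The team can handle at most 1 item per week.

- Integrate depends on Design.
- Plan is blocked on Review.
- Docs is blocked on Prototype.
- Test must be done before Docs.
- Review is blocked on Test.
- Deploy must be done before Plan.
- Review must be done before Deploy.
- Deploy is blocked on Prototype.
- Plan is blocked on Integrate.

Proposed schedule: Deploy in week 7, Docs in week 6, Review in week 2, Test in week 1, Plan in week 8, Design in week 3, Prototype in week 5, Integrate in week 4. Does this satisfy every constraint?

Review is blocked on Test — holds.
Plan is blocked on Review — holds.
Plan is blocked on Integrate — holds.
Test must be done before Docs — holds.
Integrate depends on Design — holds.
Docs is blocked on Prototype — holds.
Review must be done before Deploy — holds.
Deploy must be done before Plan — holds.
The team can handle at most 1 item per week — holds.
Deploy is blocked on Prototype — holds.

Yes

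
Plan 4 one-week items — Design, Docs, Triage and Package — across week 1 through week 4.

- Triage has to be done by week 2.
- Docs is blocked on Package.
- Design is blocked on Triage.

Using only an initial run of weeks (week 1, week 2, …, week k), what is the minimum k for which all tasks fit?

The precedence chain requires at least 2 distinct weeks.
2 works (last occupied week: week 2): for example Docs in week 2, Design in week 2, Triage in week 1, Package in week 1.

2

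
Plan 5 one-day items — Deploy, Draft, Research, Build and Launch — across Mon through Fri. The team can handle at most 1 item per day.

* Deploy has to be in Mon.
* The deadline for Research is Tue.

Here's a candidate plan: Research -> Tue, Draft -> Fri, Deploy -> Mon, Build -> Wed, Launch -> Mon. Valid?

The team can handle at most 1 item per day — violated.
The deadline for Research is Tue — holds.
Deploy has to be in Mon — holds.

No. The team can handle at most 1 item per day is not satisfied.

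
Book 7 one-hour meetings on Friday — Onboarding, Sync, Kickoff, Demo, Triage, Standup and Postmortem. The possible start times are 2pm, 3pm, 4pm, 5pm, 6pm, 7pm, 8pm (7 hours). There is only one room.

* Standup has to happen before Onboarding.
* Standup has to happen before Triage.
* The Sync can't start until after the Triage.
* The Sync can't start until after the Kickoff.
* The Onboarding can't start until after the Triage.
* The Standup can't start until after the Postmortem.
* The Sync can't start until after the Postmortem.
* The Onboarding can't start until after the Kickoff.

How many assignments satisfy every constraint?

Splitting on Onboarding: it can be 6pm (8), 7pm (24), 8pm (24). Listing each branch's schedules as (Sync, Kickoff, Demo, Triage, Standup, Postmortem):
Onboarding=6pm: (7pm,2pm,8pm,5pm,4pm,3pm) (7pm,3pm,8pm,5pm,4pm,2pm) (7pm,4pm,8pm,5pm,3pm,2pm) (7pm,5pm,8pm,4pm,3pm,2pm) (8pm,2pm,7pm,5pm,4pm,3pm) (8pm,3pm,7pm,5pm,4pm,2pm) (8pm,4pm,7pm,5pm,3pm,2pm) (8pm,5pm,7pm,4pm,3pm,2pm) — 8.
Onboarding=7pm: (6pm,2pm,8pm,5pm,4pm,3pm) (6pm,3pm,8pm,5pm,4pm,2pm) (6pm,4pm,8pm,5pm,3pm,2pm) (6pm,5pm,8pm,4pm,3pm,2pm) (8pm,2pm,3pm,6pm,5pm,4pm) (8pm,2pm,4pm,6pm,5pm,3pm) (8pm,2pm,5pm,6pm,4pm,3pm) (8pm,2pm,6pm,5pm,4pm,3pm) (8pm,3pm,2pm,6pm,5pm,4pm) (8pm,3pm,4pm,6pm,5pm,2pm) (8pm,3pm,5pm,6pm,4pm,2pm) (8pm,3pm,6pm,5pm,4pm,2pm) (8pm,4pm,2pm,6pm,5pm,3pm) (8pm,4pm,3pm,6pm,5pm,2pm) (8pm,4pm,5pm,6pm,3pm,2pm) (8pm,4pm,6pm,5pm,3pm,2pm) (8pm,5pm,2pm,6pm,4pm,3pm) (8pm,5pm,3pm,6pm,4pm,2pm) (8pm,5pm,4pm,6pm,3pm,2pm) (8pm,5pm,6pm,4pm,3pm,2pm) (8pm,6pm,2pm,5pm,4pm,3pm) (8pm,6pm,3pm,5pm,4pm,2pm) (8pm,6pm,4pm,5pm,3pm,2pm) (8pm,6pm,5pm,4pm,3pm,2pm) — 24.
Onboarding=8pm: (6pm,2pm,7pm,5pm,4pm,3pm) (6pm,3pm,7pm,5pm,4pm,2pm) (6pm,4pm,7pm,5pm,3pm,2pm) (6pm,5pm,7pm,4pm,3pm,2pm) (7pm,2pm,3pm,6pm,5pm,4pm) (7pm,2pm,4pm,6pm,5pm,3pm) (7pm,2pm,5pm,6pm,4pm,3pm) (7pm,2pm,6pm,5pm,4pm,3pm) (7pm,3pm,2pm,6pm,5pm,4pm) (7pm,3pm,4pm,6pm,5pm,2pm) (7pm,3pm,5pm,6pm,4pm,2pm) (7pm,3pm,6pm,5pm,4pm,2pm) (7pm,4pm,2pm,6pm,5pm,3pm) (7pm,4pm,3pm,6pm,5pm,2pm) (7pm,4pm,5pm,6pm,3pm,2pm) (7pm,4pm,6pm,5pm,3pm,2pm) (7pm,5pm,2pm,6pm,4pm,3pm) (7pm,5pm,3pm,6pm,4pm,2pm) (7pm,5pm,4pm,6pm,3pm,2pm) (7pm,5pm,6pm,4pm,3pm,2pm) (7pm,6pm,2pm,5pm,4pm,3pm) (7pm,6pm,3pm,5pm,4pm,2pm) (7pm,6pm,4pm,5pm,3pm,2pm) (7pm,6pm,5pm,4pm,3pm,2pm) — 24.
Summing: 8 + 24 + 24 = 56.

56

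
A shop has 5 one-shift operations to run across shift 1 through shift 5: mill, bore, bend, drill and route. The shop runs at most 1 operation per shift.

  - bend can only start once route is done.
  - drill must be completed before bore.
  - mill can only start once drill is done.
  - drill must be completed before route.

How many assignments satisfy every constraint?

12

Splitting on mill: it can be shift 2 (3), shift 3 (3), shift 4 (3), shift 5 (3). Listing each branch's schedules as (bore, bend, drill, route) by shift number:
mill=shift 2: (3,5,1,4) (4,5,1,3) (5,4,1,3) — 3.
mill=shift 3: (2,5,1,4) (4,5,1,2) (5,4,1,2) — 3.
mill=shift 4: (2,5,1,3) (3,5,1,2) (5,3,1,2) — 3.
mill=shift 5: (2,4,1,3) (3,4,1,2) (4,3,1,2) — 3.
Summing: 3 + 3 + 3 + 3 = 12.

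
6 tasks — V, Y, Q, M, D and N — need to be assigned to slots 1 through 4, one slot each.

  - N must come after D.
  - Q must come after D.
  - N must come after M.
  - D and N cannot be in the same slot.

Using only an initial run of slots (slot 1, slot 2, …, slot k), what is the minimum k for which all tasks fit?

2 slots

The precedence chain requires at least 2 distinct slots.
2 works (last occupied slot: 2): for example D -> 1, N -> 2, V -> 1, Q -> 2, Y -> 1, M -> 1.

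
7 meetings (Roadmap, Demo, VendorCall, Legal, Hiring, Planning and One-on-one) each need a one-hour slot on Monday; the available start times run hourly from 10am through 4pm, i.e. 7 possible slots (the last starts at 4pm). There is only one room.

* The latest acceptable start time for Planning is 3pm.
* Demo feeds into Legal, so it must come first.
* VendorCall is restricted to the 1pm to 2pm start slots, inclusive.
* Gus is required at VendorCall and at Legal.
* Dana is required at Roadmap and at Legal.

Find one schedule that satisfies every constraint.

Roadmap in 2pm, VendorCall in 1pm, Legal in 12pm, Hiring in 3pm, Planning in 10am, Demo in 11am, One-on-one in 4pm

Checking: Demo(11am) before Legal(12pm); Roadmap(2pm) != Legal(12pm); VendorCall(1pm) != Legal(12pm); Planning=10am in [10am,3pm]; VendorCall=1pm in [1pm,2pm]; max 1 per slot (cap 1).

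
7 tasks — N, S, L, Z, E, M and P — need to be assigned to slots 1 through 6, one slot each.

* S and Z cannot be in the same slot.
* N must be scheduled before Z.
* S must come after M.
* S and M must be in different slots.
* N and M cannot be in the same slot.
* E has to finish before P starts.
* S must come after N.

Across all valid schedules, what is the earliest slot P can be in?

Precedence pushes P to at least 2.
P at 2 is achievable: S in 3; E in 1; M in 2; N in 1; P in 2; Z in 2; L in 1.

2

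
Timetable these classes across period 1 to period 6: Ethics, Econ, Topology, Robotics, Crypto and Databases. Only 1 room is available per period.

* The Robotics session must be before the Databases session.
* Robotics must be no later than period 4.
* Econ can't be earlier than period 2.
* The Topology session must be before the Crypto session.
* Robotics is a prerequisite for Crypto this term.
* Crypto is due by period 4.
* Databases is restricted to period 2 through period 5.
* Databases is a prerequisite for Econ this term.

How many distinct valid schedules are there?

18

Splitting on Econ: it can be period 5 (5), period 6 (13). Listing each branch's schedules as (Ethics, Topology, Robotics, Crypto, Databases) by period number:
Econ=period 5: (6,1,2,3,4) (6,1,2,4,3) (6,2,1,3,4) (6,2,1,4,3) (6,3,1,4,2) — 5.
Econ=period 6: (1,2,3,4,5) (1,3,2,4,5) (2,1,3,4,5) (2,3,1,4,5) (3,1,2,4,5) (3,2,1,4,5) (4,1,2,3,5) (4,2,1,3,5) (5,1,2,3,4) (5,1,2,4,3) (5,2,1,3,4) (5,2,1,4,3) (5,3,1,4,2) — 13.
Summing: 5 + 13 = 18.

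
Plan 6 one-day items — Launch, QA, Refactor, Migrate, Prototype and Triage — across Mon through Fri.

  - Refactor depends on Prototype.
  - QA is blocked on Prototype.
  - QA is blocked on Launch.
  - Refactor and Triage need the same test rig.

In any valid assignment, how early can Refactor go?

Tue

Precedence pushes Refactor to at least Tue.
Refactor at Tue is achievable: QA in Tue, Refactor in Tue, Prototype in Mon, Migrate in Mon, Triage in Mon, Launch in Mon.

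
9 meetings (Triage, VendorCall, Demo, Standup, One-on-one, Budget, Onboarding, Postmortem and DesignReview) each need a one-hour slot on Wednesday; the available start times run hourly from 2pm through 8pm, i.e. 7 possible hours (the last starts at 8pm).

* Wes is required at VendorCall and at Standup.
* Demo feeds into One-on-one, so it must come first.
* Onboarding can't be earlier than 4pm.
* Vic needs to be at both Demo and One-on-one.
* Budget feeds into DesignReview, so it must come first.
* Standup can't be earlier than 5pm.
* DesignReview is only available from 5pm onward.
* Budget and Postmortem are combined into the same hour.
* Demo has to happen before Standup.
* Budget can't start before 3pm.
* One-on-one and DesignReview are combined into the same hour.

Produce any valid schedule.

Postmortem -> 3pm, Budget -> 3pm, Onboarding -> 4pm, One-on-one -> 5pm, Triage -> 2pm, Demo -> 2pm, Standup -> 5pm, VendorCall -> 2pm, DesignReview -> 5pm

Checking: Demo(2pm) before One-on-one(5pm); Budget(3pm) before DesignReview(5pm); Demo(2pm) before Standup(5pm); Demo(2pm) != One-on-one(5pm); VendorCall(2pm) != Standup(5pm); Budget = Postmortem = 3pm; One-on-one = DesignReview = 5pm; Onboarding=4pm in [4pm,8pm]; Standup=5pm in [5pm,8pm]; DesignReview=5pm in [5pm,8pm]; Budget=3pm in [3pm,8pm].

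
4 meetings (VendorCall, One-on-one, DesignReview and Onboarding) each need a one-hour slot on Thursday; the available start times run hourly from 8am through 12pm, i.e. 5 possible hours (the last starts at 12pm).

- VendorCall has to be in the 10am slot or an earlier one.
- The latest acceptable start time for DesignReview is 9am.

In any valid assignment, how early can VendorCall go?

8am

VendorCall's own window allows nothing later than 10am.
VendorCall at 8am is achievable: DesignReview in 8am; VendorCall in 8am; Onboarding in 8am; One-on-one in 8am.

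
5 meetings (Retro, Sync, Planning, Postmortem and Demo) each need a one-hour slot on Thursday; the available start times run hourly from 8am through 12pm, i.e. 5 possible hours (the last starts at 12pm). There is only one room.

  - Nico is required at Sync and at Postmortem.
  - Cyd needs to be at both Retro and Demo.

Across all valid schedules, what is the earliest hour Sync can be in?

Sync at 8am is achievable: Demo -> 12pm; Sync -> 8am; Retro -> 9am; Postmortem -> 11am; Planning -> 10am.

8am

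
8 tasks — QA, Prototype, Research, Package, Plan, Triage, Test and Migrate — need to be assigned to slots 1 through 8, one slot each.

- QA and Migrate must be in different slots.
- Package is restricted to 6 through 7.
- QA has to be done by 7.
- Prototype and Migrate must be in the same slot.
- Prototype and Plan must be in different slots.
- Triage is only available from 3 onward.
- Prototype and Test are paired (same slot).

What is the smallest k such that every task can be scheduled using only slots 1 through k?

Package can't be placed before 6, so the schedule must run through at least slot 6.
6 works (last occupied slot: 6): for example Prototype -> 2; QA -> 1; Migrate -> 2; Package -> 6; Research -> 1; Triage -> 3; Test -> 2; Plan -> 1.

6 slots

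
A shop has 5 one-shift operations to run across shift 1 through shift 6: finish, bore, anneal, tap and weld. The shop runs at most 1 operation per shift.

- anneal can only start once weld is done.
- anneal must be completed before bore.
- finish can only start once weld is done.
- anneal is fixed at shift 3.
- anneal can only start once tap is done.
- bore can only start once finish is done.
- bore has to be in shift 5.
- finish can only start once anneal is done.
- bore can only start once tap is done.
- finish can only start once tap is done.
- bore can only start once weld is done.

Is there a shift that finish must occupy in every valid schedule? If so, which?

shift 4

anneal is fixed at shift 3 and must come before finish, so finish is at least shift 4.
bore is fixed at shift 5 and must come after finish, so finish is at most shift 4.
So finish must be shift 4.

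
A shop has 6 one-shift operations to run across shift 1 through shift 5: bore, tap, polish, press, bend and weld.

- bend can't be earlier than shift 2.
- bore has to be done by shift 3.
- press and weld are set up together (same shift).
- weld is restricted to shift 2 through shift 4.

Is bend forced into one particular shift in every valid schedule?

No

bend can be shift 2 (e.g. weld in shift 2; press in shift 2; polish in shift 1; bend in shift 2; bore in shift 1; tap in shift 1) or shift 3 (e.g. tap=shift 1; polish=shift 1; bore=shift 1; weld=shift 2; press=shift 2; bend=shift 3).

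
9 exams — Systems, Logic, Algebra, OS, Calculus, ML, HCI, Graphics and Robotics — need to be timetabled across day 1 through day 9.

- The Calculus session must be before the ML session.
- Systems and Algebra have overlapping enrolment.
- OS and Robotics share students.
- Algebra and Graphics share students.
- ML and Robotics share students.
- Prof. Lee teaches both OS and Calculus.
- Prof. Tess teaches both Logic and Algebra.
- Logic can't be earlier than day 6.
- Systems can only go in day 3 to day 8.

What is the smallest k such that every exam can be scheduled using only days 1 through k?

6

The precedence chain requires at least 2 distinct days.
Logic can't be placed before day 6, so the schedule must run through at least day 6.
6 works (last occupied day: day 6): for example Systems=day 3, OS=day 2, Graphics=day 2, Algebra=day 1, Logic=day 6, HCI=day 1, ML=day 2, Robotics=day 1, Calculus=day 1.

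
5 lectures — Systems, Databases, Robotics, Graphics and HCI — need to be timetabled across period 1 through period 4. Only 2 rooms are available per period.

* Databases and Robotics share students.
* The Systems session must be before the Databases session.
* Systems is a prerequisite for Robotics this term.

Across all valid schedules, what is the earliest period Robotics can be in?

Precedence pushes Robotics to at least period 2.
Robotics at period 2 is achievable: HCI in period 2, Databases in period 3, Robotics in period 2, Systems in period 1, Graphics in period 1.

period 2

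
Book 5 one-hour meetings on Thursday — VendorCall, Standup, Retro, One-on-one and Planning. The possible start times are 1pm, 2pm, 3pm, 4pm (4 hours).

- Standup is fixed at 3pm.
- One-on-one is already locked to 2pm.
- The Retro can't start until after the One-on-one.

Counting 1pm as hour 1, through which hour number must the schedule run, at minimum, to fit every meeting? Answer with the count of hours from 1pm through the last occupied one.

3 hours

The precedence chain requires at least 2 distinct hours.
Standup can't be placed before 3pm — that is hour 3 counting from 1pm — so the schedule must run through at least 3 hours.
3 works (last occupied hour: 3pm): for example VendorCall=1pm; Standup=3pm; One-on-one=2pm; Retro=3pm; Planning=1pm.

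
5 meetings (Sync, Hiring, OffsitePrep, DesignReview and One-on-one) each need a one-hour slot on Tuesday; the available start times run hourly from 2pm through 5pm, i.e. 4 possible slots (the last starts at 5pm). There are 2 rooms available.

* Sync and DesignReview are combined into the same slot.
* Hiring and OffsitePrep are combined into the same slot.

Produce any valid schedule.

DesignReview=2pm; Sync=2pm; OffsitePrep=3pm; Hiring=3pm; One-on-one=4pm

Checking: Hiring = OffsitePrep = 3pm; Sync = DesignReview = 2pm; max 2 per slot (cap 2).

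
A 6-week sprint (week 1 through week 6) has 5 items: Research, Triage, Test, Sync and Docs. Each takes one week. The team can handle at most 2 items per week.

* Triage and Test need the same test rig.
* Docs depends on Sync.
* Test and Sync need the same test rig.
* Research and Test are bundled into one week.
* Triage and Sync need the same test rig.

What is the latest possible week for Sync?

Downstream work caps Sync at week 5.
Sync at week 5 is achievable: Test in week 1; Docs in week 6; Research in week 1; Triage in week 2; Sync in week 5.

week 5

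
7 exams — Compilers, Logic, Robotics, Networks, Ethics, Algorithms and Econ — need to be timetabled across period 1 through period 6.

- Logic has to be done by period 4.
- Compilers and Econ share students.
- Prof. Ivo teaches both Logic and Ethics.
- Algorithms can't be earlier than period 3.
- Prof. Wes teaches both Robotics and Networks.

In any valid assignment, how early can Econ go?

Econ at period 1 is achievable: Algorithms in period 3, Econ in period 1, Networks in period 2, Robotics in period 1, Ethics in period 2, Compilers in period 2, Logic in period 1.

period 1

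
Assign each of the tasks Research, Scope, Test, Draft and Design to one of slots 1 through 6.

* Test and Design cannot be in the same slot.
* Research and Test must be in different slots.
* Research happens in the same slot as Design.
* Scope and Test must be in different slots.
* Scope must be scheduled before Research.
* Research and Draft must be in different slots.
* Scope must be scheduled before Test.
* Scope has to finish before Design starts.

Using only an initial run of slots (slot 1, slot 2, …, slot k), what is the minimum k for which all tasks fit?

The precedence chain requires at least 2 distinct slots.
Could 2 slots be enough, i.e. nothing placed later than 2? No: Test must come after Scope (at 1 or later) → {2}; Scope must come before Test (at 2 or earlier) → {1}; Design must come after Scope (at 1 or later) → {2}; Design can't share with Test (2) → nothing is left.
So 2 slots is not enough.
3 works (last occupied slot: 3): for example Research in 2, Scope in 1, Draft in 1, Design in 2, Test in 3.

3 slots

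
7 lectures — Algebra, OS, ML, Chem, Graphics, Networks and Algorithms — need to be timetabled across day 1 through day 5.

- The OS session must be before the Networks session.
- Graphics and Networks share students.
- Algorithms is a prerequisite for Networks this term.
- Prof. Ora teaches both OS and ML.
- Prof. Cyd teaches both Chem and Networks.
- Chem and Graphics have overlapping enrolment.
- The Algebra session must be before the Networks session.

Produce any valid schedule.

Graphics in day 3, Algebra in day 1, Chem in day 1, Algorithms in day 1, Networks in day 2, OS in day 1, ML in day 2

Checking: Algorithms(day 1) before Networks(day 2); Algebra(day 1) before Networks(day 2); OS(day 1) before Networks(day 2); Graphics(day 3) != Networks(day 2); OS(day 1) != ML(day 2); Chem(day 1) != Graphics(day 3); Chem(day 1) != Networks(day 2).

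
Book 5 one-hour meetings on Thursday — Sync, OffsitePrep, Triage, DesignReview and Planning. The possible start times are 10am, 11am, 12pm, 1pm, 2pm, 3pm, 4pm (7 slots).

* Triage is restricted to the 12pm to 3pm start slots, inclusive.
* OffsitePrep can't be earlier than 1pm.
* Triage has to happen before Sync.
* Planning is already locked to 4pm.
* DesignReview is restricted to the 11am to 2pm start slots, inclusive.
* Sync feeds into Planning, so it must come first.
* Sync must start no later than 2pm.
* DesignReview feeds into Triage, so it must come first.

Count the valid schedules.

Splitting on Sync: it can be 1pm (4), 2pm (12). Listing each branch's schedules as (OffsitePrep, Triage, DesignReview, Planning):
Sync=1pm: (1pm,12pm,11am,4pm) (2pm,12pm,11am,4pm) (3pm,12pm,11am,4pm) (4pm,12pm,11am,4pm) — 4.
Sync=2pm: (1pm,12pm,11am,4pm) (1pm,1pm,11am,4pm) (1pm,1pm,12pm,4pm) (2pm,12pm,11am,4pm) (2pm,1pm,11am,4pm) (2pm,1pm,12pm,4pm) (3pm,12pm,11am,4pm) (3pm,1pm,11am,4pm) (3pm,1pm,12pm,4pm) (4pm,12pm,11am,4pm) (4pm,1pm,11am,4pm) (4pm,1pm,12pm,4pm) — 12.
Summing: 4 + 12 = 16.

16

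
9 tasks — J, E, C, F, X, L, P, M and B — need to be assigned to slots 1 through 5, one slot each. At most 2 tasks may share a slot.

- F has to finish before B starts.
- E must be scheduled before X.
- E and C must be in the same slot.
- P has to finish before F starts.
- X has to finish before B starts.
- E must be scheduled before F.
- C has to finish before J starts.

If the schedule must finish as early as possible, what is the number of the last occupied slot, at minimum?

The precedence chain requires at least 3 distinct slots.
With at most 2 per slot and 9 tasks, at least 5 slots are needed.
5 works (last occupied slot: 5): for example P -> 2, L -> 4, B -> 4, X -> 2, M -> 5, J -> 3, C -> 1, E -> 1, F -> 3.

slot 5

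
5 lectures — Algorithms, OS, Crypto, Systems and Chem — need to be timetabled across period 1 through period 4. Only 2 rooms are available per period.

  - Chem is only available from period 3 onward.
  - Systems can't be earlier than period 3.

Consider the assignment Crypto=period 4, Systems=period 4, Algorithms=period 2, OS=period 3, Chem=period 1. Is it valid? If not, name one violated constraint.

Chem is only available from period 3 onward — violated.
Systems can't be earlier than period 3 — holds.
Only 2 rooms are available per period — holds.

No. Chem is only available from period 3 onward is not satisfied.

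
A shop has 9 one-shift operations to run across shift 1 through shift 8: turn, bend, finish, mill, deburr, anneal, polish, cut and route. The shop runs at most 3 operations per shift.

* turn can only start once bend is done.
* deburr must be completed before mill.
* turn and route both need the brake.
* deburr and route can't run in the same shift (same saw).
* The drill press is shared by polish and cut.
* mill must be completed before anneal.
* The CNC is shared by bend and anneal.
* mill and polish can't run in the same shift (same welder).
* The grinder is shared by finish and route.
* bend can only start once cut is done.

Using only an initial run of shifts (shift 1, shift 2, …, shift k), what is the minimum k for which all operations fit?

The precedence chain requires at least 3 distinct shifts.
With at most 3 per shift and 9 operations, at least 3 shifts are needed.
3 works (last occupied shift: shift 3): for example deburr=shift 1; route=shift 2; anneal=shift 3; polish=shift 3; finish=shift 1; bend=shift 2; turn=shift 3; mill=shift 2; cut=shift 1.

3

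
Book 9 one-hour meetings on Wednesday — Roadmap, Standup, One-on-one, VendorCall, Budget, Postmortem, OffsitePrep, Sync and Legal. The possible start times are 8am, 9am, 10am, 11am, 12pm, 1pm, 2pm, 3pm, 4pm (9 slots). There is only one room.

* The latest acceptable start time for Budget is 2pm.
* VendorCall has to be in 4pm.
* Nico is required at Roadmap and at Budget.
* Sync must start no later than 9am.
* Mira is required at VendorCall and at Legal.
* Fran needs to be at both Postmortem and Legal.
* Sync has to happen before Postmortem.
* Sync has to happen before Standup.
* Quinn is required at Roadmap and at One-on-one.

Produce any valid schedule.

Postmortem in 11am; Roadmap in 12pm; VendorCall in 4pm; Legal in 3pm; Budget in 9am; OffsitePrep in 2pm; Sync in 8am; One-on-one in 1pm; Standup in 10am

Checking: Sync(8am) before Postmortem(11am); Sync(8am) before Standup(10am); Roadmap(12pm) != One-on-one(1pm); VendorCall(4pm) != Legal(3pm); Roadmap(12pm) != Budget(9am); Postmortem(11am) != Legal(3pm); VendorCall=4pm in [4pm,4pm]; Sync=8am in [8am,9am]; Budget=9am in [8am,2pm]; max 1 per slot (cap 1).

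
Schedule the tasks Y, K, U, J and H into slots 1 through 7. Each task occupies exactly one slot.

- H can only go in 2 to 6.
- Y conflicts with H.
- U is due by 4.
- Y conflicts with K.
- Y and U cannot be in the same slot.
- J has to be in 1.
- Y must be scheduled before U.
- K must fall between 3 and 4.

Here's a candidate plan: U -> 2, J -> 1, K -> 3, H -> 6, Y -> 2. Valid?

Y conflicts with K — holds.
Y and U cannot be in the same slot — violated.
K must fall between 3 and 4 — holds.
H can only go in 2 to 6 — holds.
Y conflicts with H — holds.
Y must be scheduled before U — violated.
J has to be in 1 — holds.
U is due by 4 — holds.

Invalid. Y and U cannot be in the same slot.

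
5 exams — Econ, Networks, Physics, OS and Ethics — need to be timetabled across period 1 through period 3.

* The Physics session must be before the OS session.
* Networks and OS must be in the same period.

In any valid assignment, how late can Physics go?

period 2

Downstream work caps Physics at period 2.
Physics at period 2 is achievable: Physics=period 2, Econ=period 1, Networks=period 3, OS=period 3, Ethics=period 1.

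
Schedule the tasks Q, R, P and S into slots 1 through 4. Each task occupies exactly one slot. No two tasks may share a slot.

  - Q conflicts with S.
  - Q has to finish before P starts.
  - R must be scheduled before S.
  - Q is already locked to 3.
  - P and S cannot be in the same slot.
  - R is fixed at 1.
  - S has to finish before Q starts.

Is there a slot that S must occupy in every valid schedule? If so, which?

R is fixed at 1 and must come before S, so S is at least 2.
Q is fixed at 3 and must come after S, so S is at most 2.
So S must be 2.

2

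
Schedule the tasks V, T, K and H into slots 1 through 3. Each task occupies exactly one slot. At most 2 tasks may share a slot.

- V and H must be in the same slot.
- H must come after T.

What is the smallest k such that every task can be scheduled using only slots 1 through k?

2

The precedence chain requires at least 2 distinct slots.
With at most 2 per slot and 4 tasks, at least 2 slots are needed.
2 works (last occupied slot: 2): for example T -> 1; K -> 1; H -> 2; V -> 2.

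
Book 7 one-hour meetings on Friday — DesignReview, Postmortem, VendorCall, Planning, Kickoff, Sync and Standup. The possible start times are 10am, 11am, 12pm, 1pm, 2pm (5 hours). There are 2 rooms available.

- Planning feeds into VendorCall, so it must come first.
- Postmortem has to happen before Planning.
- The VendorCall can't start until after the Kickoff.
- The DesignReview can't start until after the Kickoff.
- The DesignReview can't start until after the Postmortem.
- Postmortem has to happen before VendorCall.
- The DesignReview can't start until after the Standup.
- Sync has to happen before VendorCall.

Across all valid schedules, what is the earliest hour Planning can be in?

Precedence pushes Planning to at least 11am; downstream work caps Planning at 1pm.
Planning at 11am is achievable: DesignReview in 1pm; Postmortem in 10am; Kickoff in 10am; Standup in 12pm; Sync in 11am; Planning in 11am; VendorCall in 12pm.

11am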